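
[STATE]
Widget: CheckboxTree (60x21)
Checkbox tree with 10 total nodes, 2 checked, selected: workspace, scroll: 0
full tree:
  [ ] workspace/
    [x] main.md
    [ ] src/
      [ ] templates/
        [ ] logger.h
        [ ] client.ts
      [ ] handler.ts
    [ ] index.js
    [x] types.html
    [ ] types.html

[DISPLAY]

>[-] workspace/                                             
   [x] main.md                                              
   [ ] src/                                                 
     [ ] templates/                                         
       [ ] logger.h                                         
       [ ] client.ts                                        
     [ ] handler.ts                                         
   [ ] index.js                                             
   [x] types.html                                           
   [ ] types.html                                           
                                                            
                                                            
                                                            
                                                            
                                                            
                                                            
                                                            
                                                            
                                                            
                                                            
                                                            


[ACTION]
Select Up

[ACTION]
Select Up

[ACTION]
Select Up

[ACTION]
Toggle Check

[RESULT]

>[x] workspace/                                             
   [x] main.md                                              
   [x] src/                                                 
     [x] templates/                                         
       [x] logger.h                                         
       [x] client.ts                                        
     [x] handler.ts                                         
   [x] index.js                                             
   [x] types.html                                           
   [x] types.html                                           
                                                            
                                                            
                                                            
                                                            
                                                            
                                                            
                                                            
                                                            
                                                            
                                                            
                                                            


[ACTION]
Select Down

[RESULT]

 [x] workspace/                                             
>  [x] main.md                                              
   [x] src/                                                 
     [x] templates/                                         
       [x] logger.h                                         
       [x] client.ts                                        
     [x] handler.ts                                         
   [x] index.js                                             
   [x] types.html                                           
   [x] types.html                                           
                                                            
                                                            
                                                            
                                                            
                                                            
                                                            
                                                            
                                                            
                                                            
                                                            
                                                            


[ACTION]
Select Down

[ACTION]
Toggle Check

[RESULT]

 [-] workspace/                                             
   [x] main.md                                              
>  [ ] src/                                                 
     [ ] templates/                                         
       [ ] logger.h                                         
       [ ] client.ts                                        
     [ ] handler.ts                                         
   [x] index.js                                             
   [x] types.html                                           
   [x] types.html                                           
                                                            
                                                            
                                                            
                                                            
                                                            
                                                            
                                                            
                                                            
                                                            
                                                            
                                                            


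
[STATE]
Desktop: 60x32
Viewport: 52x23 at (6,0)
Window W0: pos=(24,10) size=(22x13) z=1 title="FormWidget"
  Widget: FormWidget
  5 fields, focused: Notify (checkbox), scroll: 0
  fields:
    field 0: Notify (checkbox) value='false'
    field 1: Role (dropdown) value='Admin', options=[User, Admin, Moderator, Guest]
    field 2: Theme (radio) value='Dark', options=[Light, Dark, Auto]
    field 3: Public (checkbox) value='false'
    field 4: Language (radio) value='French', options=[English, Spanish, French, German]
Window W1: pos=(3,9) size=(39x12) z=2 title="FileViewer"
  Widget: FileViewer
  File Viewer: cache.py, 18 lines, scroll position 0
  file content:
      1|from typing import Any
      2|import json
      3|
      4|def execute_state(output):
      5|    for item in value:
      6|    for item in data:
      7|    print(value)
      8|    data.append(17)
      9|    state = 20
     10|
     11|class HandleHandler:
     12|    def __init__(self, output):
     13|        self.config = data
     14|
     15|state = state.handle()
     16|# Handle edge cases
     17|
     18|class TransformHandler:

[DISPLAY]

                                                    
                                                    
                                                    
                                                    
                                                    
                                                    
                                                    
                                                    
                                                    
━━━━━━━━━━━━━━━━━━━━━━━━━━━━━━━━━━━┓                
ileViewer                          ┃━━━┓            
───────────────────────────────────┨   ┃            
om typing import Any              ▲┃───┨            
port json                         █┃   ┃            
                                  ░┃m▼]┃            
f execute_state(output):          ░┃ Li┃            
  for item in value:              ░┃   ┃            
  for item in data:               ░┃ En┃            
  print(value)                    ░┃   ┃            
  data.append(17)                 ▼┃   ┃            
━━━━━━━━━━━━━━━━━━━━━━━━━━━━━━━━━━━┛   ┃            
                  ┃                    ┃            
                  ┗━━━━━━━━━━━━━━━━━━━━┛            


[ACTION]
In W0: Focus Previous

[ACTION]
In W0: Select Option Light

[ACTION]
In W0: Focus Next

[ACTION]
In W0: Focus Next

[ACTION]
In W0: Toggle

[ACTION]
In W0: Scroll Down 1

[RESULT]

                                                    
                                                    
                                                    
                                                    
                                                    
                                                    
                                                    
                                                    
                                                    
━━━━━━━━━━━━━━━━━━━━━━━━━━━━━━━━━━━┓                
ileViewer                          ┃━━━┓            
───────────────────────────────────┨   ┃            
om typing import Any              ▲┃───┨            
port json                         █┃m▼]┃            
                                  ░┃ Li┃            
f execute_state(output):          ░┃   ┃            
  for item in value:              ░┃ En┃            
  for item in data:               ░┃   ┃            
  print(value)                    ░┃   ┃            
  data.append(17)                 ▼┃   ┃            
━━━━━━━━━━━━━━━━━━━━━━━━━━━━━━━━━━━┛   ┃            
                  ┃                    ┃            
                  ┗━━━━━━━━━━━━━━━━━━━━┛            


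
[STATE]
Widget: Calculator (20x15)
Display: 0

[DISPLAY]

                   0
┌───┬───┬───┬───┐   
│ 7 │ 8 │ 9 │ ÷ │   
├───┼───┼───┼───┤   
│ 4 │ 5 │ 6 │ × │   
├───┼───┼───┼───┤   
│ 1 │ 2 │ 3 │ - │   
├───┼───┼───┼───┤   
│ 0 │ . │ = │ + │   
├───┼───┼───┼───┤   
│ C │ MC│ MR│ M+│   
└───┴───┴───┴───┘   
                    
                    
                    


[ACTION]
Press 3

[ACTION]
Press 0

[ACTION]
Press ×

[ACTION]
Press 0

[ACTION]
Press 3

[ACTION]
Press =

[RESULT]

                  90
┌───┬───┬───┬───┐   
│ 7 │ 8 │ 9 │ ÷ │   
├───┼───┼───┼───┤   
│ 4 │ 5 │ 6 │ × │   
├───┼───┼───┼───┤   
│ 1 │ 2 │ 3 │ - │   
├───┼───┼───┼───┤   
│ 0 │ . │ = │ + │   
├───┼───┼───┼───┤   
│ C │ MC│ MR│ M+│   
└───┴───┴───┴───┘   
                    
                    
                    


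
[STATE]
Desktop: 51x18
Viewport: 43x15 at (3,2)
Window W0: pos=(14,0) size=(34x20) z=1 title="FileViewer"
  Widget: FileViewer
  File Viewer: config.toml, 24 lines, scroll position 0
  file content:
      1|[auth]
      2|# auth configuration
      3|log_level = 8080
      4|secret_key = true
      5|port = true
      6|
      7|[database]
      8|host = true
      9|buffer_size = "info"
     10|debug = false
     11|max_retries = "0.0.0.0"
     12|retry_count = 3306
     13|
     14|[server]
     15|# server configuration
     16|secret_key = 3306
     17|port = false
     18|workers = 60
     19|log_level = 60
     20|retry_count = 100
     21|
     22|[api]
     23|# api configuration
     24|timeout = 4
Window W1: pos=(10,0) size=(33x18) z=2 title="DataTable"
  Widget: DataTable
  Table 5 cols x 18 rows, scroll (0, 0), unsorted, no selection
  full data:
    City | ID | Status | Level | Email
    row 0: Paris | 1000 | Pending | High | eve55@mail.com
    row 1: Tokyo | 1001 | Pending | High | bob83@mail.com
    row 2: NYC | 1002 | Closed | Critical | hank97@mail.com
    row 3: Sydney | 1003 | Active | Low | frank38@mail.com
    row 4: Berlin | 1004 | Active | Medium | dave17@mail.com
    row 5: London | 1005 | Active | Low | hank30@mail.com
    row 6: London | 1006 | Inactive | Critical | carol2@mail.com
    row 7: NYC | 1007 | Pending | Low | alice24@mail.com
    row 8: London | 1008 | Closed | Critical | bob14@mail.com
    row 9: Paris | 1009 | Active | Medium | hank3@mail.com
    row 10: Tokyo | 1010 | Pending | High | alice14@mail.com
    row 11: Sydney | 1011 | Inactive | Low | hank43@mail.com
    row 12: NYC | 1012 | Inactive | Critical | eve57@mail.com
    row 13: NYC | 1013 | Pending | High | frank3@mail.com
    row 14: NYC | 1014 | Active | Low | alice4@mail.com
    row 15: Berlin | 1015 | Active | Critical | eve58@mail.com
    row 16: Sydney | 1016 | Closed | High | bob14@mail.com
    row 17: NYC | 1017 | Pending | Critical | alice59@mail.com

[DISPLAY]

       ┠───────────────────────────────┨───
       ┃City  │ID  │Status  │Level   │E┃   
       ┃──────┼────┼────────┼────────┼─┃   
       ┃Paris │1000│Pending │High    │e┃   
       ┃Tokyo │1001│Pending │High    │b┃   
       ┃NYC   │1002│Closed  │Critical│h┃   
       ┃Sydney│1003│Active  │Low     │f┃   
       ┃Berlin│1004│Active  │Medium  │d┃   
       ┃London│1005│Active  │Low     │h┃   
       ┃London│1006│Inactive│Critical│c┃   
       ┃NYC   │1007│Pending │Low     │a┃   
       ┃London│1008│Closed  │Critical│b┃   
       ┃Paris │1009│Active  │Medium  │h┃   
       ┃Tokyo │1010│Pending │High    │a┃   
       ┃Sydney│1011│Inactive│Low     │h┃   


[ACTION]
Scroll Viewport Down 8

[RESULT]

       ┃City  │ID  │Status  │Level   │E┃   
       ┃──────┼────┼────────┼────────┼─┃   
       ┃Paris │1000│Pending │High    │e┃   
       ┃Tokyo │1001│Pending │High    │b┃   
       ┃NYC   │1002│Closed  │Critical│h┃   
       ┃Sydney│1003│Active  │Low     │f┃   
       ┃Berlin│1004│Active  │Medium  │d┃   
       ┃London│1005│Active  │Low     │h┃   
       ┃London│1006│Inactive│Critical│c┃   
       ┃NYC   │1007│Pending │Low     │a┃   
       ┃London│1008│Closed  │Critical│b┃   
       ┃Paris │1009│Active  │Medium  │h┃   
       ┃Tokyo │1010│Pending │High    │a┃   
       ┃Sydney│1011│Inactive│Low     │h┃   
       ┗━━━━━━━━━━━━━━━━━━━━━━━━━━━━━━━┛   


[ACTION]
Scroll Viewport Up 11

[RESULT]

       ┏━━━━━━━━━━━━━━━━━━━━━━━━━━━━━━━┓━━━
       ┃ DataTable                     ┃   
       ┠───────────────────────────────┨───
       ┃City  │ID  │Status  │Level   │E┃   
       ┃──────┼────┼────────┼────────┼─┃   
       ┃Paris │1000│Pending │High    │e┃   
       ┃Tokyo │1001│Pending │High    │b┃   
       ┃NYC   │1002│Closed  │Critical│h┃   
       ┃Sydney│1003│Active  │Low     │f┃   
       ┃Berlin│1004│Active  │Medium  │d┃   
       ┃London│1005│Active  │Low     │h┃   
       ┃London│1006│Inactive│Critical│c┃   
       ┃NYC   │1007│Pending │Low     │a┃   
       ┃London│1008│Closed  │Critical│b┃   
       ┃Paris │1009│Active  │Medium  │h┃   


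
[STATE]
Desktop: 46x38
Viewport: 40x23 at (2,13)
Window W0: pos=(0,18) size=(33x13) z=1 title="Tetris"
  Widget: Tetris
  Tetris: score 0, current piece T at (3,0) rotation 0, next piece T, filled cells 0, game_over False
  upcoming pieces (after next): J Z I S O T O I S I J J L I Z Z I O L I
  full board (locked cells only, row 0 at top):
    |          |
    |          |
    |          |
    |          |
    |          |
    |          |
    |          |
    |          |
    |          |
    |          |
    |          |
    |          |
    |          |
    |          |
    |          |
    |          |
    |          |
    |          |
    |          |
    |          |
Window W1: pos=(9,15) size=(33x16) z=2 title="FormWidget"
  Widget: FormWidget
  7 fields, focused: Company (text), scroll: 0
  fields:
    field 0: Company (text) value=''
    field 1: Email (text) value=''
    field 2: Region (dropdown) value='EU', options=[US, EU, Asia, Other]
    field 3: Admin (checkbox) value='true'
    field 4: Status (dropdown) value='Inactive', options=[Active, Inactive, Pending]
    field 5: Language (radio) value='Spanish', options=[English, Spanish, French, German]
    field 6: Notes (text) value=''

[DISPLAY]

                                        
                                        
       ┏━━━━━━━━━━━━━━━━━━━━━━━━━━━━━━━┓
       ┃ FormWidget                    ┃
       ┠───────────────────────────────┨
━━━━━━━┃> Company:    [               ]┃
Tetris ┃  Email:      [               ]┃
───────┃  Region:     [EU            ▼]┃
       ┃  Admin:      [x]              ┃
       ┃  Status:     [Inactive      ▼]┃
       ┃  Language:   ( ) English  (●) ┃
       ┃  Notes:      [               ]┃
       ┃                               ┃
       ┃                               ┃
       ┃                               ┃
       ┃                               ┃
       ┃                               ┃
━━━━━━━┗━━━━━━━━━━━━━━━━━━━━━━━━━━━━━━━┛
                                        
                                        
                                        
                                        
                                        


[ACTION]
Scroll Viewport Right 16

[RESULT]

                                        
                                        
   ┏━━━━━━━━━━━━━━━━━━━━━━━━━━━━━━━┓    
   ┃ FormWidget                    ┃    
   ┠───────────────────────────────┨    
━━━┃> Company:    [               ]┃    
is ┃  Email:      [               ]┃    
───┃  Region:     [EU            ▼]┃    
   ┃  Admin:      [x]              ┃    
   ┃  Status:     [Inactive      ▼]┃    
   ┃  Language:   ( ) English  (●) ┃    
   ┃  Notes:      [               ]┃    
   ┃                               ┃    
   ┃                               ┃    
   ┃                               ┃    
   ┃                               ┃    
   ┃                               ┃    
━━━┗━━━━━━━━━━━━━━━━━━━━━━━━━━━━━━━┛    
                                        
                                        
                                        
                                        
                                        


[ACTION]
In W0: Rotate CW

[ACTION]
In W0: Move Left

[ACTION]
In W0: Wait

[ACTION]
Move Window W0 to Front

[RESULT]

                                        
                                        
   ┏━━━━━━━━━━━━━━━━━━━━━━━━━━━━━━━┓    
   ┃ FormWidget                    ┃    
   ┠───────────────────────────────┨    
━━━━━━━━━━━━━━━━━━━━━━━━━━┓       ]┃    
is                        ┃       ]┃    
──────────────────────────┨      ▼]┃    
     │Next:               ┃        ┃    
     │ ▒                  ┃      ▼]┃    
     │▒▒▒                 ┃sh  (●) ┃    
     │                    ┃       ]┃    
     │                    ┃        ┃    
     │                    ┃        ┃    
     │Score:              ┃        ┃    
     │0                   ┃        ┃    
     │                    ┃        ┃    
━━━━━━━━━━━━━━━━━━━━━━━━━━┛━━━━━━━━┛    
                                        
                                        
                                        
                                        
                                        


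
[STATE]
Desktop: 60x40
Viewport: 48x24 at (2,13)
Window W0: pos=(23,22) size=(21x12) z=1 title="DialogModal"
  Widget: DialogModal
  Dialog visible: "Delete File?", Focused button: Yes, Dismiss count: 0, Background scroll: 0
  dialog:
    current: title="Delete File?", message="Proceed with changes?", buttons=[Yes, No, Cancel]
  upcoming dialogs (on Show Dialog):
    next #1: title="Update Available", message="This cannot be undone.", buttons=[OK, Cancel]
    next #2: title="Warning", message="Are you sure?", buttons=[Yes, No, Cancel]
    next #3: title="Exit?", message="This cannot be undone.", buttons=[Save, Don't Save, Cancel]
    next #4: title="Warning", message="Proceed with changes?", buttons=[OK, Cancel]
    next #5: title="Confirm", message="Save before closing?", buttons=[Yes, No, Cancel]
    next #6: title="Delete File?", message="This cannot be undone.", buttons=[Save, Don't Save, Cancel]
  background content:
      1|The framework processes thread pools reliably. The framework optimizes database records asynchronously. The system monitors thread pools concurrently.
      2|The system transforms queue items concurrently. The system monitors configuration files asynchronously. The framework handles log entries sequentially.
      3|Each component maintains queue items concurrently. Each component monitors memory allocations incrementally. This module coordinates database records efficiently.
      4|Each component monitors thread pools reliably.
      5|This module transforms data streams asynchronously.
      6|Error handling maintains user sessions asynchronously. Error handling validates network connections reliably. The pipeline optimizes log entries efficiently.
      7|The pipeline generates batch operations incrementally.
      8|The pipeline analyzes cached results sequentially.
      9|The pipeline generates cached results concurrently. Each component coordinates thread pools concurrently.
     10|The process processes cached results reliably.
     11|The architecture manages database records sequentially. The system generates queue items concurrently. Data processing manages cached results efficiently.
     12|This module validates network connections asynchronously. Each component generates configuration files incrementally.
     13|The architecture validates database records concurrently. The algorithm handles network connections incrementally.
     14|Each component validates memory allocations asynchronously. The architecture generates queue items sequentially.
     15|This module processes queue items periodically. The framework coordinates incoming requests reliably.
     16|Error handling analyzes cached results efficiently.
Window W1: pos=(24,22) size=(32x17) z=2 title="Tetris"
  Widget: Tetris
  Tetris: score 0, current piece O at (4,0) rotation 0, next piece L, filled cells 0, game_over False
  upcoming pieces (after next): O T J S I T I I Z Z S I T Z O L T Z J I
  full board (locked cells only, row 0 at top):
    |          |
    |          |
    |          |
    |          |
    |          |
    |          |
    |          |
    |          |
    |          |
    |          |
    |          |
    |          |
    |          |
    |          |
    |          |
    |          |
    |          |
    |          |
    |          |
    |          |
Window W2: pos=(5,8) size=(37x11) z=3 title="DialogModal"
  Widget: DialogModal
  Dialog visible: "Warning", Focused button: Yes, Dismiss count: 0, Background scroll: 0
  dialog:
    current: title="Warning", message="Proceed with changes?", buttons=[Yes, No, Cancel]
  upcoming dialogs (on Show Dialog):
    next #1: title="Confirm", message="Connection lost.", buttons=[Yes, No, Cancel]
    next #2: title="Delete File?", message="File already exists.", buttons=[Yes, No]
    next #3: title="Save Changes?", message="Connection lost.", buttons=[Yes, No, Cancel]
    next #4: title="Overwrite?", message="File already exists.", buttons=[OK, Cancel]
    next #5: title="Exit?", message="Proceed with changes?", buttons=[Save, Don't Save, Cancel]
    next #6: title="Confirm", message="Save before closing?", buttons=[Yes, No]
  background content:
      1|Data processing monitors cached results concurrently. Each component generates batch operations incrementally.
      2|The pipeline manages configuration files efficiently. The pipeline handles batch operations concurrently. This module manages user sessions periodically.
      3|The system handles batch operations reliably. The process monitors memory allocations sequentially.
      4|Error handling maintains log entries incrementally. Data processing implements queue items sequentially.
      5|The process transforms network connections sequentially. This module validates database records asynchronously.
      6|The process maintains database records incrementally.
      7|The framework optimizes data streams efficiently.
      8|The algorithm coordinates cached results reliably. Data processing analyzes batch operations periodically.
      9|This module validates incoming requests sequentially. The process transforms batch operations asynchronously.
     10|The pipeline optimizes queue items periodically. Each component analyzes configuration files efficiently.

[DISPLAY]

   ┃The s│        Warning        │tions┃        
   ┃Error│ Proceed with changes? │ntrie┃        
   ┃The p│  [Yes]  No   Cancel   │ conn┃        
   ┃The p└───────────────────────┘ reco┃        
   ┃The framework optimizes data stream┃        
   ┗━━━━━━━━━━━━━━━━━━━━━━━━━━━━━━━━━━━┛        
                                                
                                                
                                                
                     ┏┏━━━━━━━━━━━━━━━━━━━━━━━━━
                     ┃┃ Tetris                  
                     ┠┠─────────────────────────
                     ┃┃          │Next:         
                     ┃┃          │  ▒           
                     ┃┃          │▒▒▒           
                     ┃┃          │              
                     ┃┃          │              
                     ┃┃          │              
                     ┃┃          │Score:        
                     ┃┃          │0             
                     ┗┃          │              
                      ┃          │              
                      ┃          │              
                      ┃          │              


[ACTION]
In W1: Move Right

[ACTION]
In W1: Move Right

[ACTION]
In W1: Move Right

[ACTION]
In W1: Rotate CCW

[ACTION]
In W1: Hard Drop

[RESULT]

   ┃The s│        Warning        │tions┃        
   ┃Error│ Proceed with changes? │ntrie┃        
   ┃The p│  [Yes]  No   Cancel   │ conn┃        
   ┃The p└───────────────────────┘ reco┃        
   ┃The framework optimizes data stream┃        
   ┗━━━━━━━━━━━━━━━━━━━━━━━━━━━━━━━━━━━┛        
                                                
                                                
                                                
                     ┏┏━━━━━━━━━━━━━━━━━━━━━━━━━
                     ┃┃ Tetris                  
                     ┠┠─────────────────────────
                     ┃┃          │Next:         
                     ┃┃          │▓▓            
                     ┃┃          │▓▓            
                     ┃┃          │              
                     ┃┃          │              
                     ┃┃          │              
                     ┃┃          │Score:        
                     ┃┃          │0             
                     ┗┃          │              
                      ┃          │              
                      ┃          │              
                      ┃       ▓▓ │              


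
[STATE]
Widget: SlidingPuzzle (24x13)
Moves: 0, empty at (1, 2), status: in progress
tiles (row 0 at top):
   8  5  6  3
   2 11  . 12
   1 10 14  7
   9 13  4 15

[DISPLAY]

┌────┬────┬────┬────┐   
│  8 │  5 │  6 │  3 │   
├────┼────┼────┼────┤   
│  2 │ 11 │    │ 12 │   
├────┼────┼────┼────┤   
│  1 │ 10 │ 14 │  7 │   
├────┼────┼────┼────┤   
│  9 │ 13 │  4 │ 15 │   
└────┴────┴────┴────┘   
Moves: 0                
                        
                        
                        


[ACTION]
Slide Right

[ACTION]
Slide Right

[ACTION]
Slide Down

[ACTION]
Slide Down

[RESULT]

┌────┬────┬────┬────┐   
│    │  5 │  6 │  3 │   
├────┼────┼────┼────┤   
│  8 │  2 │ 11 │ 12 │   
├────┼────┼────┼────┤   
│  1 │ 10 │ 14 │  7 │   
├────┼────┼────┼────┤   
│  9 │ 13 │  4 │ 15 │   
└────┴────┴────┴────┘   
Moves: 3                
                        
                        
                        


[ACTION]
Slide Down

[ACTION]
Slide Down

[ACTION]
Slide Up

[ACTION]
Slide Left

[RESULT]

┌────┬────┬────┬────┐   
│  8 │  5 │  6 │  3 │   
├────┼────┼────┼────┤   
│  2 │    │ 11 │ 12 │   
├────┼────┼────┼────┤   
│  1 │ 10 │ 14 │  7 │   
├────┼────┼────┼────┤   
│  9 │ 13 │  4 │ 15 │   
└────┴────┴────┴────┘   
Moves: 5                
                        
                        
                        


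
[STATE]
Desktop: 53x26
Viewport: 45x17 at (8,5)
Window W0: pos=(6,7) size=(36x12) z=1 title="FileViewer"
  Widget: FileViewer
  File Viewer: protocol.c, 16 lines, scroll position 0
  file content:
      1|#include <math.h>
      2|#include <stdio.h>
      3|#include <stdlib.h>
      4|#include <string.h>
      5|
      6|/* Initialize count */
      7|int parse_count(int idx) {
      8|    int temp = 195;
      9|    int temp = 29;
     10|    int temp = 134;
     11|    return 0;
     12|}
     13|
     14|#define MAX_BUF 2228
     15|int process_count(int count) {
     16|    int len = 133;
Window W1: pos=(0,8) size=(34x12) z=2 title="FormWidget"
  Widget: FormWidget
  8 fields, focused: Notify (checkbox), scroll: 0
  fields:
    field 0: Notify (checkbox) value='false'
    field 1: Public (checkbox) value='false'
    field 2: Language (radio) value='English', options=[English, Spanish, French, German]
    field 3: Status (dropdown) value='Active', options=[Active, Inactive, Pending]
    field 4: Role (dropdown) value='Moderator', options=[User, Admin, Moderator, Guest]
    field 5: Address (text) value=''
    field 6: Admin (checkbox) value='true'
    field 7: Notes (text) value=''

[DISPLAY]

                                             
                                             
━━━━━━━━━━━━━━━━━━━━━━━━━━━━━━━━━┓           
━━━━━━━━━━━━━━━━━━━━━━━━━┓       ┃           
dget                     ┃───────┨           
─────────────────────────┨      ▲┃           
y:     [ ]               ┃      █┃           
c:     [ ]               ┃      ░┃           
age:   (●) English  ( ) S┃      ░┃           
s:     [Active         ▼]┃      ░┃           
       [Moderator      ▼]┃      ░┃           
ss:    [                ]┃      ░┃           
:      [x]               ┃      ▼┃           
:      [                ]┃━━━━━━━┛           
━━━━━━━━━━━━━━━━━━━━━━━━━┛                   
                                             
                                             


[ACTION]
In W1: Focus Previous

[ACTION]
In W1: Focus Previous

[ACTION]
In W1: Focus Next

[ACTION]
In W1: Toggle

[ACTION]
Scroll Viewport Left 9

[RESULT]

                                             
                                             
      ┏━━━━━━━━━━━━━━━━━━━━━━━━━━━━━━━━━━┓   
┏━━━━━━━━━━━━━━━━━━━━━━━━━━━━━━━━┓       ┃   
┃ FormWidget                     ┃───────┨   
┠────────────────────────────────┨      ▲┃   
┃  Notify:     [ ]               ┃      █┃   
┃  Public:     [ ]               ┃      ░┃   
┃  Language:   (●) English  ( ) S┃      ░┃   
┃  Status:     [Active         ▼]┃      ░┃   
┃  Role:       [Moderator      ▼]┃      ░┃   
┃  Address:    [                ]┃      ░┃   
┃  Admin:      [x]               ┃      ▼┃   
┃> Notes:      [                ]┃━━━━━━━┛   
┗━━━━━━━━━━━━━━━━━━━━━━━━━━━━━━━━┛           
                                             
                                             


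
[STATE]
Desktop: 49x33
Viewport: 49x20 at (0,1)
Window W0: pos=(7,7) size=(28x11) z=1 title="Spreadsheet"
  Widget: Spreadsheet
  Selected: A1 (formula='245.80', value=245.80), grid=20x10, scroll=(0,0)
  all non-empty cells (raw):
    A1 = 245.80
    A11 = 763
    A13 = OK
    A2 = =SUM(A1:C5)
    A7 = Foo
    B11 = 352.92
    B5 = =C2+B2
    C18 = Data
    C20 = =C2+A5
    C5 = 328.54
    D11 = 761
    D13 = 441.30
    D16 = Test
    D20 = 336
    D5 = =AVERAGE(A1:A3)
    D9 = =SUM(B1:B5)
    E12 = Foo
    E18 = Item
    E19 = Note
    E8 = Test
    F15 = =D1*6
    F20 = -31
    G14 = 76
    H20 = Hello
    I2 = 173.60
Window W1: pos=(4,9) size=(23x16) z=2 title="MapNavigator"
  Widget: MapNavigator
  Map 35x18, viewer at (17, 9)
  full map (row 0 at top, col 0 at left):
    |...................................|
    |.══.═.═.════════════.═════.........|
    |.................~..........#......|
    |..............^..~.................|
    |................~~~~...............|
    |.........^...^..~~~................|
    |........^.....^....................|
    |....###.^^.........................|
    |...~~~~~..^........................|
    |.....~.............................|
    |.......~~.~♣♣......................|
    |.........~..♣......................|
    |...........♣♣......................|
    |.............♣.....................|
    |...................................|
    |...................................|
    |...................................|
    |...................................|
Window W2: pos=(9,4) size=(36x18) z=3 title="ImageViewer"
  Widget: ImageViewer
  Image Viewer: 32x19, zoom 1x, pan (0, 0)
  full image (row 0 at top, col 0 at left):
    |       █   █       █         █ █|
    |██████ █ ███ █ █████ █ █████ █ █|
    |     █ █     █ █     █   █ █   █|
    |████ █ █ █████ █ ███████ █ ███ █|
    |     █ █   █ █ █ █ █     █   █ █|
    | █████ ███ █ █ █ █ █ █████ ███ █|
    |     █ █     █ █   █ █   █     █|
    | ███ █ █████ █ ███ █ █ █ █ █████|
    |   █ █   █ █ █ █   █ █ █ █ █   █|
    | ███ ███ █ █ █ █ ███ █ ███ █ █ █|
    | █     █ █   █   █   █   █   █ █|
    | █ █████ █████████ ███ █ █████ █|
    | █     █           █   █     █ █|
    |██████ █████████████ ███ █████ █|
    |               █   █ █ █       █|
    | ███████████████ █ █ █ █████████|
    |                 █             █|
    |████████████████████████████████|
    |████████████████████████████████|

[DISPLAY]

                                                 
                                                 
                                                 
         ┏━━━━━━━━━━━━━━━━━━━━━━━━━━━━━━━━━━┓    
         ┃ ImageViewer                      ┃    
         ┠──────────────────────────────────┨    
       ┏━┃       █   █       █         █ █  ┃    
       ┃ ┃██████ █ ███ █ █████ █ █████ █ █  ┃    
    ┏━━━━┃     █ █     █ █     █   █ █   █  ┃    
    ┃ Map┃████ █ █ █████ █ ███████ █ ███ █  ┃    
    ┠────┃     █ █   █ █ █ █ █     █   █ █  ┃    
    ┃....┃ █████ ███ █ █ █ █ █ █████ ███ █  ┃    
    ┃....┃     █ █     █ █   █ █   █     █  ┃    
    ┃..^.┃ ███ █ █████ █ ███ █ █ █ █ █████  ┃    
    ┃.^..┃   █ █   █ █ █ █   █ █ █ █ █   █  ┃    
    ┃.^^.┃ ███ ███ █ █ █ █ ███ █ ███ █ █ █  ┃    
    ┃~..^┃ █     █ █   █   █   █   █   █ █  ┃    
    ┃....┃ █ █████ █████████ ███ █ █████ █  ┃    
    ┃~~.~┃ █     █           █   █     █ █  ┃    
    ┃..~.┃██████ █████████████ ███ █████ █  ┃    


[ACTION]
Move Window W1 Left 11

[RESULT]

                                                 
                                                 
                                                 
         ┏━━━━━━━━━━━━━━━━━━━━━━━━━━━━━━━━━━┓    
         ┃ ImageViewer                      ┃    
         ┠──────────────────────────────────┨    
       ┏━┃       █   █       █         █ █  ┃    
       ┃ ┃██████ █ ███ █ █████ █ █████ █ █  ┃    
┏━━━━━━━━┃     █ █     █ █     █   █ █   █  ┃    
┃ MapNavi┃████ █ █ █████ █ ███████ █ ███ █  ┃    
┠────────┃     █ █   █ █ █ █ █     █   █ █  ┃    
┃.......^┃ █████ ███ █ █ █ █ █ █████ ███ █  ┃    
┃........┃     █ █     █ █   █ █   █     █  ┃    
┃..^...^.┃ ███ █ █████ █ ███ █ █ █ █ █████  ┃    
┃.^.....^┃   █ █   █ █ █ █   █ █ █ █ █   █  ┃    
┃.^^.....┃ ███ ███ █ █ █ █ ███ █ ███ █ █ █  ┃    
┃~..^....┃ █     █ █   █   █   █   █   █ █  ┃    
┃........┃ █ █████ █████████ ███ █ █████ █  ┃    
┃~~.~♣♣..┃ █     █           █   █     █ █  ┃    
┃..~..♣..┃██████ █████████████ ███ █████ █  ┃    


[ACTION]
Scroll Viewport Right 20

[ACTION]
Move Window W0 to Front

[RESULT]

                                                 
                                                 
                                                 
         ┏━━━━━━━━━━━━━━━━━━━━━━━━━━━━━━━━━━┓    
         ┃ ImageViewer                      ┃    
         ┠──────────────────────────────────┨    
       ┏━━━━━━━━━━━━━━━━━━━━━━━━━━┓    █ █  ┃    
       ┃ Spreadsheet              ┃███ █ █  ┃    
┏━━━━━━┠──────────────────────────┨█ █   █  ┃    
┃ MapNa┃A1: 245.80                ┃█ ███ █  ┃    
┠──────┃       A       B       C  ┃█   █ █  ┃    
┃......┃--------------------------┃█ ███ █  ┃    
┃......┃  1 [245.80]       0      ┃█     █  ┃    
┃..^...┃  2 #CIRC!         0      ┃█ █████  ┃    
┃.^....┃  3        0       0      ┃█ █   █  ┃    
┃.^^...┃  4        0       0      ┃█ █ █ █  ┃    
┃~..^..┗━━━━━━━━━━━━━━━━━━━━━━━━━━┛█   █ █  ┃    
┃........┃ █ █████ █████████ ███ █ █████ █  ┃    
┃~~.~♣♣..┃ █     █           █   █     █ █  ┃    
┃..~..♣..┃██████ █████████████ ███ █████ █  ┃    


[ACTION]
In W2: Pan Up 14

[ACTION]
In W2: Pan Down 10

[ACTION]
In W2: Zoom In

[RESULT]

                                                 
                                                 
                                                 
         ┏━━━━━━━━━━━━━━━━━━━━━━━━━━━━━━━━━━┓    
         ┃ ImageViewer                      ┃    
         ┠──────────────────────────────────┨    
       ┏━━━━━━━━━━━━━━━━━━━━━━━━━━┓ ██  ██  ┃    
       ┃ Spreadsheet              ┃ ██  ██  ┃    
┏━━━━━━┠──────────────────────────┨ ██  ██  ┃    
┃ MapNa┃A1: 245.80                ┃ ██  ██  ┃    
┠──────┃       A       B       C  ┃ ██  ████┃    
┃......┃--------------------------┃ ██  ████┃    
┃......┃  1 [245.80]       0      ┃ ██  ██  ┃    
┃..^...┃  2 #CIRC!         0      ┃ ██  ██  ┃    
┃.^....┃  3        0       0      ┃ ██  ██  ┃    
┃.^^...┃  4        0       0      ┃ ██  ██  ┃    
┃~..^..┗━━━━━━━━━━━━━━━━━━━━━━━━━━┛ ██      ┃    
┃........┃  ██          ██  ██      ██      ┃    
┃~~.~♣♣..┃  ██  ██████████  ████████████████┃    
┃..~..♣..┃  ██  ██████████  ████████████████┃    
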